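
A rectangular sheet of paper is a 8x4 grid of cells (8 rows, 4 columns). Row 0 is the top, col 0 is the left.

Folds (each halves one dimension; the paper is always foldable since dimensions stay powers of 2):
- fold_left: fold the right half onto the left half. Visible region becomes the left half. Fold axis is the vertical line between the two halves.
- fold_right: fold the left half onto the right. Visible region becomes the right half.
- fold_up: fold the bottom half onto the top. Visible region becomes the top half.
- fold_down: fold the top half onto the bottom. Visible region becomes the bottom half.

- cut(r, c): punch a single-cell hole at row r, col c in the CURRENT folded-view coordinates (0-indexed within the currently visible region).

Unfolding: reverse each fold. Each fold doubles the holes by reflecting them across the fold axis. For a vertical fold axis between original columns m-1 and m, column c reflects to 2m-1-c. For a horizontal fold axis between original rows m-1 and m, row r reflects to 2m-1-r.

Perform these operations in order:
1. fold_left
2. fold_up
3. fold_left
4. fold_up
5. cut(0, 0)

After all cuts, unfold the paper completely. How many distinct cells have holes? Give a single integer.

Answer: 16

Derivation:
Op 1 fold_left: fold axis v@2; visible region now rows[0,8) x cols[0,2) = 8x2
Op 2 fold_up: fold axis h@4; visible region now rows[0,4) x cols[0,2) = 4x2
Op 3 fold_left: fold axis v@1; visible region now rows[0,4) x cols[0,1) = 4x1
Op 4 fold_up: fold axis h@2; visible region now rows[0,2) x cols[0,1) = 2x1
Op 5 cut(0, 0): punch at orig (0,0); cuts so far [(0, 0)]; region rows[0,2) x cols[0,1) = 2x1
Unfold 1 (reflect across h@2): 2 holes -> [(0, 0), (3, 0)]
Unfold 2 (reflect across v@1): 4 holes -> [(0, 0), (0, 1), (3, 0), (3, 1)]
Unfold 3 (reflect across h@4): 8 holes -> [(0, 0), (0, 1), (3, 0), (3, 1), (4, 0), (4, 1), (7, 0), (7, 1)]
Unfold 4 (reflect across v@2): 16 holes -> [(0, 0), (0, 1), (0, 2), (0, 3), (3, 0), (3, 1), (3, 2), (3, 3), (4, 0), (4, 1), (4, 2), (4, 3), (7, 0), (7, 1), (7, 2), (7, 3)]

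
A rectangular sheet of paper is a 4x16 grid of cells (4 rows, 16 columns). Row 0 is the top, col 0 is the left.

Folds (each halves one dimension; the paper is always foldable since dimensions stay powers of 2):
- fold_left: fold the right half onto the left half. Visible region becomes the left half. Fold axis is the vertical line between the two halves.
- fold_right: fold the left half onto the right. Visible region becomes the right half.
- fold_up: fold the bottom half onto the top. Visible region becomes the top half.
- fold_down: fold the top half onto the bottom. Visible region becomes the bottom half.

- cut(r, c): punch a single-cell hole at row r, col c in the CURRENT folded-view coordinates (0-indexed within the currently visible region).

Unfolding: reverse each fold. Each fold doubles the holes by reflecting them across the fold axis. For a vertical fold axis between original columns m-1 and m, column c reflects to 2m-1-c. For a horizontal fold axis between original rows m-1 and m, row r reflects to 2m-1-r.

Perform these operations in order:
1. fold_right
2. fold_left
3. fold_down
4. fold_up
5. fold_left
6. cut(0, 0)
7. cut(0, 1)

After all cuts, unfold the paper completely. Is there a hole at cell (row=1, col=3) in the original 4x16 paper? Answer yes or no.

Answer: yes

Derivation:
Op 1 fold_right: fold axis v@8; visible region now rows[0,4) x cols[8,16) = 4x8
Op 2 fold_left: fold axis v@12; visible region now rows[0,4) x cols[8,12) = 4x4
Op 3 fold_down: fold axis h@2; visible region now rows[2,4) x cols[8,12) = 2x4
Op 4 fold_up: fold axis h@3; visible region now rows[2,3) x cols[8,12) = 1x4
Op 5 fold_left: fold axis v@10; visible region now rows[2,3) x cols[8,10) = 1x2
Op 6 cut(0, 0): punch at orig (2,8); cuts so far [(2, 8)]; region rows[2,3) x cols[8,10) = 1x2
Op 7 cut(0, 1): punch at orig (2,9); cuts so far [(2, 8), (2, 9)]; region rows[2,3) x cols[8,10) = 1x2
Unfold 1 (reflect across v@10): 4 holes -> [(2, 8), (2, 9), (2, 10), (2, 11)]
Unfold 2 (reflect across h@3): 8 holes -> [(2, 8), (2, 9), (2, 10), (2, 11), (3, 8), (3, 9), (3, 10), (3, 11)]
Unfold 3 (reflect across h@2): 16 holes -> [(0, 8), (0, 9), (0, 10), (0, 11), (1, 8), (1, 9), (1, 10), (1, 11), (2, 8), (2, 9), (2, 10), (2, 11), (3, 8), (3, 9), (3, 10), (3, 11)]
Unfold 4 (reflect across v@12): 32 holes -> [(0, 8), (0, 9), (0, 10), (0, 11), (0, 12), (0, 13), (0, 14), (0, 15), (1, 8), (1, 9), (1, 10), (1, 11), (1, 12), (1, 13), (1, 14), (1, 15), (2, 8), (2, 9), (2, 10), (2, 11), (2, 12), (2, 13), (2, 14), (2, 15), (3, 8), (3, 9), (3, 10), (3, 11), (3, 12), (3, 13), (3, 14), (3, 15)]
Unfold 5 (reflect across v@8): 64 holes -> [(0, 0), (0, 1), (0, 2), (0, 3), (0, 4), (0, 5), (0, 6), (0, 7), (0, 8), (0, 9), (0, 10), (0, 11), (0, 12), (0, 13), (0, 14), (0, 15), (1, 0), (1, 1), (1, 2), (1, 3), (1, 4), (1, 5), (1, 6), (1, 7), (1, 8), (1, 9), (1, 10), (1, 11), (1, 12), (1, 13), (1, 14), (1, 15), (2, 0), (2, 1), (2, 2), (2, 3), (2, 4), (2, 5), (2, 6), (2, 7), (2, 8), (2, 9), (2, 10), (2, 11), (2, 12), (2, 13), (2, 14), (2, 15), (3, 0), (3, 1), (3, 2), (3, 3), (3, 4), (3, 5), (3, 6), (3, 7), (3, 8), (3, 9), (3, 10), (3, 11), (3, 12), (3, 13), (3, 14), (3, 15)]
Holes: [(0, 0), (0, 1), (0, 2), (0, 3), (0, 4), (0, 5), (0, 6), (0, 7), (0, 8), (0, 9), (0, 10), (0, 11), (0, 12), (0, 13), (0, 14), (0, 15), (1, 0), (1, 1), (1, 2), (1, 3), (1, 4), (1, 5), (1, 6), (1, 7), (1, 8), (1, 9), (1, 10), (1, 11), (1, 12), (1, 13), (1, 14), (1, 15), (2, 0), (2, 1), (2, 2), (2, 3), (2, 4), (2, 5), (2, 6), (2, 7), (2, 8), (2, 9), (2, 10), (2, 11), (2, 12), (2, 13), (2, 14), (2, 15), (3, 0), (3, 1), (3, 2), (3, 3), (3, 4), (3, 5), (3, 6), (3, 7), (3, 8), (3, 9), (3, 10), (3, 11), (3, 12), (3, 13), (3, 14), (3, 15)]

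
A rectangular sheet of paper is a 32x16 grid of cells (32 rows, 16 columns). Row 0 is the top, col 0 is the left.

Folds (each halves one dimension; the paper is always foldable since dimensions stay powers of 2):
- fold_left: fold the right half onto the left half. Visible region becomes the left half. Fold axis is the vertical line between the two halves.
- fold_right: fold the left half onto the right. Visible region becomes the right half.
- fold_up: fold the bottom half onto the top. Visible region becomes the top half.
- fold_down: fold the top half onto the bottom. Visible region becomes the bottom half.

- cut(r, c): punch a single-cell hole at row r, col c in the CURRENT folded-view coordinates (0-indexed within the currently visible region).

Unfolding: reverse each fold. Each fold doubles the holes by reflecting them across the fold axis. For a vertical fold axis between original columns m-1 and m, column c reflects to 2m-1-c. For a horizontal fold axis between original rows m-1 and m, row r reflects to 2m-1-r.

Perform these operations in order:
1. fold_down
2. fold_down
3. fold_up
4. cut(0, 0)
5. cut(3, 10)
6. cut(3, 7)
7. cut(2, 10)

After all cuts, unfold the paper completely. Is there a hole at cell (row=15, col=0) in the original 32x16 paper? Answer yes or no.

Answer: yes

Derivation:
Op 1 fold_down: fold axis h@16; visible region now rows[16,32) x cols[0,16) = 16x16
Op 2 fold_down: fold axis h@24; visible region now rows[24,32) x cols[0,16) = 8x16
Op 3 fold_up: fold axis h@28; visible region now rows[24,28) x cols[0,16) = 4x16
Op 4 cut(0, 0): punch at orig (24,0); cuts so far [(24, 0)]; region rows[24,28) x cols[0,16) = 4x16
Op 5 cut(3, 10): punch at orig (27,10); cuts so far [(24, 0), (27, 10)]; region rows[24,28) x cols[0,16) = 4x16
Op 6 cut(3, 7): punch at orig (27,7); cuts so far [(24, 0), (27, 7), (27, 10)]; region rows[24,28) x cols[0,16) = 4x16
Op 7 cut(2, 10): punch at orig (26,10); cuts so far [(24, 0), (26, 10), (27, 7), (27, 10)]; region rows[24,28) x cols[0,16) = 4x16
Unfold 1 (reflect across h@28): 8 holes -> [(24, 0), (26, 10), (27, 7), (27, 10), (28, 7), (28, 10), (29, 10), (31, 0)]
Unfold 2 (reflect across h@24): 16 holes -> [(16, 0), (18, 10), (19, 7), (19, 10), (20, 7), (20, 10), (21, 10), (23, 0), (24, 0), (26, 10), (27, 7), (27, 10), (28, 7), (28, 10), (29, 10), (31, 0)]
Unfold 3 (reflect across h@16): 32 holes -> [(0, 0), (2, 10), (3, 7), (3, 10), (4, 7), (4, 10), (5, 10), (7, 0), (8, 0), (10, 10), (11, 7), (11, 10), (12, 7), (12, 10), (13, 10), (15, 0), (16, 0), (18, 10), (19, 7), (19, 10), (20, 7), (20, 10), (21, 10), (23, 0), (24, 0), (26, 10), (27, 7), (27, 10), (28, 7), (28, 10), (29, 10), (31, 0)]
Holes: [(0, 0), (2, 10), (3, 7), (3, 10), (4, 7), (4, 10), (5, 10), (7, 0), (8, 0), (10, 10), (11, 7), (11, 10), (12, 7), (12, 10), (13, 10), (15, 0), (16, 0), (18, 10), (19, 7), (19, 10), (20, 7), (20, 10), (21, 10), (23, 0), (24, 0), (26, 10), (27, 7), (27, 10), (28, 7), (28, 10), (29, 10), (31, 0)]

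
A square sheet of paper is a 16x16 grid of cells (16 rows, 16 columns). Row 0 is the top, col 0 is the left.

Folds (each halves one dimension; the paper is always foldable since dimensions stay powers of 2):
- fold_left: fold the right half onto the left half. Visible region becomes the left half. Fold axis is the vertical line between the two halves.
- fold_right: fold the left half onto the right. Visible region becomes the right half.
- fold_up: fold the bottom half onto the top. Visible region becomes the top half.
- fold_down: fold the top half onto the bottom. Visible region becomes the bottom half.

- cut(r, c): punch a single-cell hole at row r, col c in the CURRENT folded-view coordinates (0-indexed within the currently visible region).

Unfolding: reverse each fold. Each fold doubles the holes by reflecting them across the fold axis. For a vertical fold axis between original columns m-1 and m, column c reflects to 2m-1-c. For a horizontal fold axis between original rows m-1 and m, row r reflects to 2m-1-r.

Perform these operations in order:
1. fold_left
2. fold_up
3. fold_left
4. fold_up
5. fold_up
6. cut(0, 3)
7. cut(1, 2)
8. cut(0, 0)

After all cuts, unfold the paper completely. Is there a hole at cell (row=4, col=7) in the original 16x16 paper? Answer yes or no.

Answer: yes

Derivation:
Op 1 fold_left: fold axis v@8; visible region now rows[0,16) x cols[0,8) = 16x8
Op 2 fold_up: fold axis h@8; visible region now rows[0,8) x cols[0,8) = 8x8
Op 3 fold_left: fold axis v@4; visible region now rows[0,8) x cols[0,4) = 8x4
Op 4 fold_up: fold axis h@4; visible region now rows[0,4) x cols[0,4) = 4x4
Op 5 fold_up: fold axis h@2; visible region now rows[0,2) x cols[0,4) = 2x4
Op 6 cut(0, 3): punch at orig (0,3); cuts so far [(0, 3)]; region rows[0,2) x cols[0,4) = 2x4
Op 7 cut(1, 2): punch at orig (1,2); cuts so far [(0, 3), (1, 2)]; region rows[0,2) x cols[0,4) = 2x4
Op 8 cut(0, 0): punch at orig (0,0); cuts so far [(0, 0), (0, 3), (1, 2)]; region rows[0,2) x cols[0,4) = 2x4
Unfold 1 (reflect across h@2): 6 holes -> [(0, 0), (0, 3), (1, 2), (2, 2), (3, 0), (3, 3)]
Unfold 2 (reflect across h@4): 12 holes -> [(0, 0), (0, 3), (1, 2), (2, 2), (3, 0), (3, 3), (4, 0), (4, 3), (5, 2), (6, 2), (7, 0), (7, 3)]
Unfold 3 (reflect across v@4): 24 holes -> [(0, 0), (0, 3), (0, 4), (0, 7), (1, 2), (1, 5), (2, 2), (2, 5), (3, 0), (3, 3), (3, 4), (3, 7), (4, 0), (4, 3), (4, 4), (4, 7), (5, 2), (5, 5), (6, 2), (6, 5), (7, 0), (7, 3), (7, 4), (7, 7)]
Unfold 4 (reflect across h@8): 48 holes -> [(0, 0), (0, 3), (0, 4), (0, 7), (1, 2), (1, 5), (2, 2), (2, 5), (3, 0), (3, 3), (3, 4), (3, 7), (4, 0), (4, 3), (4, 4), (4, 7), (5, 2), (5, 5), (6, 2), (6, 5), (7, 0), (7, 3), (7, 4), (7, 7), (8, 0), (8, 3), (8, 4), (8, 7), (9, 2), (9, 5), (10, 2), (10, 5), (11, 0), (11, 3), (11, 4), (11, 7), (12, 0), (12, 3), (12, 4), (12, 7), (13, 2), (13, 5), (14, 2), (14, 5), (15, 0), (15, 3), (15, 4), (15, 7)]
Unfold 5 (reflect across v@8): 96 holes -> [(0, 0), (0, 3), (0, 4), (0, 7), (0, 8), (0, 11), (0, 12), (0, 15), (1, 2), (1, 5), (1, 10), (1, 13), (2, 2), (2, 5), (2, 10), (2, 13), (3, 0), (3, 3), (3, 4), (3, 7), (3, 8), (3, 11), (3, 12), (3, 15), (4, 0), (4, 3), (4, 4), (4, 7), (4, 8), (4, 11), (4, 12), (4, 15), (5, 2), (5, 5), (5, 10), (5, 13), (6, 2), (6, 5), (6, 10), (6, 13), (7, 0), (7, 3), (7, 4), (7, 7), (7, 8), (7, 11), (7, 12), (7, 15), (8, 0), (8, 3), (8, 4), (8, 7), (8, 8), (8, 11), (8, 12), (8, 15), (9, 2), (9, 5), (9, 10), (9, 13), (10, 2), (10, 5), (10, 10), (10, 13), (11, 0), (11, 3), (11, 4), (11, 7), (11, 8), (11, 11), (11, 12), (11, 15), (12, 0), (12, 3), (12, 4), (12, 7), (12, 8), (12, 11), (12, 12), (12, 15), (13, 2), (13, 5), (13, 10), (13, 13), (14, 2), (14, 5), (14, 10), (14, 13), (15, 0), (15, 3), (15, 4), (15, 7), (15, 8), (15, 11), (15, 12), (15, 15)]
Holes: [(0, 0), (0, 3), (0, 4), (0, 7), (0, 8), (0, 11), (0, 12), (0, 15), (1, 2), (1, 5), (1, 10), (1, 13), (2, 2), (2, 5), (2, 10), (2, 13), (3, 0), (3, 3), (3, 4), (3, 7), (3, 8), (3, 11), (3, 12), (3, 15), (4, 0), (4, 3), (4, 4), (4, 7), (4, 8), (4, 11), (4, 12), (4, 15), (5, 2), (5, 5), (5, 10), (5, 13), (6, 2), (6, 5), (6, 10), (6, 13), (7, 0), (7, 3), (7, 4), (7, 7), (7, 8), (7, 11), (7, 12), (7, 15), (8, 0), (8, 3), (8, 4), (8, 7), (8, 8), (8, 11), (8, 12), (8, 15), (9, 2), (9, 5), (9, 10), (9, 13), (10, 2), (10, 5), (10, 10), (10, 13), (11, 0), (11, 3), (11, 4), (11, 7), (11, 8), (11, 11), (11, 12), (11, 15), (12, 0), (12, 3), (12, 4), (12, 7), (12, 8), (12, 11), (12, 12), (12, 15), (13, 2), (13, 5), (13, 10), (13, 13), (14, 2), (14, 5), (14, 10), (14, 13), (15, 0), (15, 3), (15, 4), (15, 7), (15, 8), (15, 11), (15, 12), (15, 15)]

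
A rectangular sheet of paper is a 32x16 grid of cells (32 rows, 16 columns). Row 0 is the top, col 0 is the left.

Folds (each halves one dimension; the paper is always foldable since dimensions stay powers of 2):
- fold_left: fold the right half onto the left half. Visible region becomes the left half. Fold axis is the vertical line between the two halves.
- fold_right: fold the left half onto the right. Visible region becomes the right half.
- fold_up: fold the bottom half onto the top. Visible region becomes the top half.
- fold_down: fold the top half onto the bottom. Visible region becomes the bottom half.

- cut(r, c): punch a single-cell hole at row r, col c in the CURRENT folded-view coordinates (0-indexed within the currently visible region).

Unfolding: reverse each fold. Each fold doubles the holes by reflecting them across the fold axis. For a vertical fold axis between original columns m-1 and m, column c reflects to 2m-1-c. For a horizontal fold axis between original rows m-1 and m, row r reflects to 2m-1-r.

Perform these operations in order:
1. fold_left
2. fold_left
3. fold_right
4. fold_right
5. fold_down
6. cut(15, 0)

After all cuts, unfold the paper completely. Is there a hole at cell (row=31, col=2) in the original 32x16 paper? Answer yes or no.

Answer: yes

Derivation:
Op 1 fold_left: fold axis v@8; visible region now rows[0,32) x cols[0,8) = 32x8
Op 2 fold_left: fold axis v@4; visible region now rows[0,32) x cols[0,4) = 32x4
Op 3 fold_right: fold axis v@2; visible region now rows[0,32) x cols[2,4) = 32x2
Op 4 fold_right: fold axis v@3; visible region now rows[0,32) x cols[3,4) = 32x1
Op 5 fold_down: fold axis h@16; visible region now rows[16,32) x cols[3,4) = 16x1
Op 6 cut(15, 0): punch at orig (31,3); cuts so far [(31, 3)]; region rows[16,32) x cols[3,4) = 16x1
Unfold 1 (reflect across h@16): 2 holes -> [(0, 3), (31, 3)]
Unfold 2 (reflect across v@3): 4 holes -> [(0, 2), (0, 3), (31, 2), (31, 3)]
Unfold 3 (reflect across v@2): 8 holes -> [(0, 0), (0, 1), (0, 2), (0, 3), (31, 0), (31, 1), (31, 2), (31, 3)]
Unfold 4 (reflect across v@4): 16 holes -> [(0, 0), (0, 1), (0, 2), (0, 3), (0, 4), (0, 5), (0, 6), (0, 7), (31, 0), (31, 1), (31, 2), (31, 3), (31, 4), (31, 5), (31, 6), (31, 7)]
Unfold 5 (reflect across v@8): 32 holes -> [(0, 0), (0, 1), (0, 2), (0, 3), (0, 4), (0, 5), (0, 6), (0, 7), (0, 8), (0, 9), (0, 10), (0, 11), (0, 12), (0, 13), (0, 14), (0, 15), (31, 0), (31, 1), (31, 2), (31, 3), (31, 4), (31, 5), (31, 6), (31, 7), (31, 8), (31, 9), (31, 10), (31, 11), (31, 12), (31, 13), (31, 14), (31, 15)]
Holes: [(0, 0), (0, 1), (0, 2), (0, 3), (0, 4), (0, 5), (0, 6), (0, 7), (0, 8), (0, 9), (0, 10), (0, 11), (0, 12), (0, 13), (0, 14), (0, 15), (31, 0), (31, 1), (31, 2), (31, 3), (31, 4), (31, 5), (31, 6), (31, 7), (31, 8), (31, 9), (31, 10), (31, 11), (31, 12), (31, 13), (31, 14), (31, 15)]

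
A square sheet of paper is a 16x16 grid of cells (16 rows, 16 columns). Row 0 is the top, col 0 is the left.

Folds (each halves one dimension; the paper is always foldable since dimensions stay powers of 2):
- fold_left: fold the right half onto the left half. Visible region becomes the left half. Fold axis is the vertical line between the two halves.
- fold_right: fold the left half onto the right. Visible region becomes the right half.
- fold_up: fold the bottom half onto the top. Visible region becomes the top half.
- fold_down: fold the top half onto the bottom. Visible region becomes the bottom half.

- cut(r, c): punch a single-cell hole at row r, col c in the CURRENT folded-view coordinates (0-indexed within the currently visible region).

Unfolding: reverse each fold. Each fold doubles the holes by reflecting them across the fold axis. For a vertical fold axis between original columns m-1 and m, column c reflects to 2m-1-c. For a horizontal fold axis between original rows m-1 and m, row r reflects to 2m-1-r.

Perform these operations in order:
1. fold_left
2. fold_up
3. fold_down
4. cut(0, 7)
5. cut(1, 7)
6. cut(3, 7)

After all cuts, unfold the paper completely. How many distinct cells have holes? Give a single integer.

Op 1 fold_left: fold axis v@8; visible region now rows[0,16) x cols[0,8) = 16x8
Op 2 fold_up: fold axis h@8; visible region now rows[0,8) x cols[0,8) = 8x8
Op 3 fold_down: fold axis h@4; visible region now rows[4,8) x cols[0,8) = 4x8
Op 4 cut(0, 7): punch at orig (4,7); cuts so far [(4, 7)]; region rows[4,8) x cols[0,8) = 4x8
Op 5 cut(1, 7): punch at orig (5,7); cuts so far [(4, 7), (5, 7)]; region rows[4,8) x cols[0,8) = 4x8
Op 6 cut(3, 7): punch at orig (7,7); cuts so far [(4, 7), (5, 7), (7, 7)]; region rows[4,8) x cols[0,8) = 4x8
Unfold 1 (reflect across h@4): 6 holes -> [(0, 7), (2, 7), (3, 7), (4, 7), (5, 7), (7, 7)]
Unfold 2 (reflect across h@8): 12 holes -> [(0, 7), (2, 7), (3, 7), (4, 7), (5, 7), (7, 7), (8, 7), (10, 7), (11, 7), (12, 7), (13, 7), (15, 7)]
Unfold 3 (reflect across v@8): 24 holes -> [(0, 7), (0, 8), (2, 7), (2, 8), (3, 7), (3, 8), (4, 7), (4, 8), (5, 7), (5, 8), (7, 7), (7, 8), (8, 7), (8, 8), (10, 7), (10, 8), (11, 7), (11, 8), (12, 7), (12, 8), (13, 7), (13, 8), (15, 7), (15, 8)]

Answer: 24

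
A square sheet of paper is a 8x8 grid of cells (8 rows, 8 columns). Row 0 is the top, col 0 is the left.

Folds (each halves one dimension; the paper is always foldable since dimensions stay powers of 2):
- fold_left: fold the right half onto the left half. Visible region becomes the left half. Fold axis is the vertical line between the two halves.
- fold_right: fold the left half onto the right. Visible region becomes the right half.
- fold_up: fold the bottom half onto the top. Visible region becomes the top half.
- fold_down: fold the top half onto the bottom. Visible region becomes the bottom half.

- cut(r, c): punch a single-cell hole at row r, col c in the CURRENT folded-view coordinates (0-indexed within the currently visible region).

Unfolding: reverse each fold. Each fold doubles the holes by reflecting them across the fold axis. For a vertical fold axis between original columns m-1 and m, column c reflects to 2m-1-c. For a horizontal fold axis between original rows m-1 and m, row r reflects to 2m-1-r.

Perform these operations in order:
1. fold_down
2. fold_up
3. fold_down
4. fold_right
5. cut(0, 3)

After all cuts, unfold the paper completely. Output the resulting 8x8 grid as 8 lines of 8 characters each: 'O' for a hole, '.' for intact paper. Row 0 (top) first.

Answer: O......O
O......O
O......O
O......O
O......O
O......O
O......O
O......O

Derivation:
Op 1 fold_down: fold axis h@4; visible region now rows[4,8) x cols[0,8) = 4x8
Op 2 fold_up: fold axis h@6; visible region now rows[4,6) x cols[0,8) = 2x8
Op 3 fold_down: fold axis h@5; visible region now rows[5,6) x cols[0,8) = 1x8
Op 4 fold_right: fold axis v@4; visible region now rows[5,6) x cols[4,8) = 1x4
Op 5 cut(0, 3): punch at orig (5,7); cuts so far [(5, 7)]; region rows[5,6) x cols[4,8) = 1x4
Unfold 1 (reflect across v@4): 2 holes -> [(5, 0), (5, 7)]
Unfold 2 (reflect across h@5): 4 holes -> [(4, 0), (4, 7), (5, 0), (5, 7)]
Unfold 3 (reflect across h@6): 8 holes -> [(4, 0), (4, 7), (5, 0), (5, 7), (6, 0), (6, 7), (7, 0), (7, 7)]
Unfold 4 (reflect across h@4): 16 holes -> [(0, 0), (0, 7), (1, 0), (1, 7), (2, 0), (2, 7), (3, 0), (3, 7), (4, 0), (4, 7), (5, 0), (5, 7), (6, 0), (6, 7), (7, 0), (7, 7)]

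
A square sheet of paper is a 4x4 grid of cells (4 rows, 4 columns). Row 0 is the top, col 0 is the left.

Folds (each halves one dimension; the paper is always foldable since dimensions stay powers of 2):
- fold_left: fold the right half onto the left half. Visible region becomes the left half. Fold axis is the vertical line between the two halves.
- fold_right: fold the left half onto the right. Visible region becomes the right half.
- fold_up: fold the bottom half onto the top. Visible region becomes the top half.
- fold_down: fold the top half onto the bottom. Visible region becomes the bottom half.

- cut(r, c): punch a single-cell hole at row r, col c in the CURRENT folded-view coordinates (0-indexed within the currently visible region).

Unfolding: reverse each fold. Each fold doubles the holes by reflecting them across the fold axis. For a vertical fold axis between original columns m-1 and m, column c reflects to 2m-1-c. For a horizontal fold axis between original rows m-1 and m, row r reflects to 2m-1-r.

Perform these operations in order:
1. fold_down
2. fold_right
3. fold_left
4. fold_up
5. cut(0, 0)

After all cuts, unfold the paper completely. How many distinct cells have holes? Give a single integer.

Op 1 fold_down: fold axis h@2; visible region now rows[2,4) x cols[0,4) = 2x4
Op 2 fold_right: fold axis v@2; visible region now rows[2,4) x cols[2,4) = 2x2
Op 3 fold_left: fold axis v@3; visible region now rows[2,4) x cols[2,3) = 2x1
Op 4 fold_up: fold axis h@3; visible region now rows[2,3) x cols[2,3) = 1x1
Op 5 cut(0, 0): punch at orig (2,2); cuts so far [(2, 2)]; region rows[2,3) x cols[2,3) = 1x1
Unfold 1 (reflect across h@3): 2 holes -> [(2, 2), (3, 2)]
Unfold 2 (reflect across v@3): 4 holes -> [(2, 2), (2, 3), (3, 2), (3, 3)]
Unfold 3 (reflect across v@2): 8 holes -> [(2, 0), (2, 1), (2, 2), (2, 3), (3, 0), (3, 1), (3, 2), (3, 3)]
Unfold 4 (reflect across h@2): 16 holes -> [(0, 0), (0, 1), (0, 2), (0, 3), (1, 0), (1, 1), (1, 2), (1, 3), (2, 0), (2, 1), (2, 2), (2, 3), (3, 0), (3, 1), (3, 2), (3, 3)]

Answer: 16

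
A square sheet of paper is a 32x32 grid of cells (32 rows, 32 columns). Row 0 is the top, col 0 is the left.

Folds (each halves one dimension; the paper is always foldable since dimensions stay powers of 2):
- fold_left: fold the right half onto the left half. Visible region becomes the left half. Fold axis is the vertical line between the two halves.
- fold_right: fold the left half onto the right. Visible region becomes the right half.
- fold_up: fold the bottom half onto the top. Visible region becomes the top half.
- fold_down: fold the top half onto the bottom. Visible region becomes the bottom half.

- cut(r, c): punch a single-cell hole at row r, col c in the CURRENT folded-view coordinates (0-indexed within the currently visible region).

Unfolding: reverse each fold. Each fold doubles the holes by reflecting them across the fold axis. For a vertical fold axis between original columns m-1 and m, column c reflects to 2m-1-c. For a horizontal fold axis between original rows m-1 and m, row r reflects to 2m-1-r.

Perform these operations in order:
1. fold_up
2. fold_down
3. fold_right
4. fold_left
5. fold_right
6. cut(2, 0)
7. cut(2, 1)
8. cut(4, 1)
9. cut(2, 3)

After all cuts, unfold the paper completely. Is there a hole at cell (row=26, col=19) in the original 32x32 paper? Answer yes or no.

Op 1 fold_up: fold axis h@16; visible region now rows[0,16) x cols[0,32) = 16x32
Op 2 fold_down: fold axis h@8; visible region now rows[8,16) x cols[0,32) = 8x32
Op 3 fold_right: fold axis v@16; visible region now rows[8,16) x cols[16,32) = 8x16
Op 4 fold_left: fold axis v@24; visible region now rows[8,16) x cols[16,24) = 8x8
Op 5 fold_right: fold axis v@20; visible region now rows[8,16) x cols[20,24) = 8x4
Op 6 cut(2, 0): punch at orig (10,20); cuts so far [(10, 20)]; region rows[8,16) x cols[20,24) = 8x4
Op 7 cut(2, 1): punch at orig (10,21); cuts so far [(10, 20), (10, 21)]; region rows[8,16) x cols[20,24) = 8x4
Op 8 cut(4, 1): punch at orig (12,21); cuts so far [(10, 20), (10, 21), (12, 21)]; region rows[8,16) x cols[20,24) = 8x4
Op 9 cut(2, 3): punch at orig (10,23); cuts so far [(10, 20), (10, 21), (10, 23), (12, 21)]; region rows[8,16) x cols[20,24) = 8x4
Unfold 1 (reflect across v@20): 8 holes -> [(10, 16), (10, 18), (10, 19), (10, 20), (10, 21), (10, 23), (12, 18), (12, 21)]
Unfold 2 (reflect across v@24): 16 holes -> [(10, 16), (10, 18), (10, 19), (10, 20), (10, 21), (10, 23), (10, 24), (10, 26), (10, 27), (10, 28), (10, 29), (10, 31), (12, 18), (12, 21), (12, 26), (12, 29)]
Unfold 3 (reflect across v@16): 32 holes -> [(10, 0), (10, 2), (10, 3), (10, 4), (10, 5), (10, 7), (10, 8), (10, 10), (10, 11), (10, 12), (10, 13), (10, 15), (10, 16), (10, 18), (10, 19), (10, 20), (10, 21), (10, 23), (10, 24), (10, 26), (10, 27), (10, 28), (10, 29), (10, 31), (12, 2), (12, 5), (12, 10), (12, 13), (12, 18), (12, 21), (12, 26), (12, 29)]
Unfold 4 (reflect across h@8): 64 holes -> [(3, 2), (3, 5), (3, 10), (3, 13), (3, 18), (3, 21), (3, 26), (3, 29), (5, 0), (5, 2), (5, 3), (5, 4), (5, 5), (5, 7), (5, 8), (5, 10), (5, 11), (5, 12), (5, 13), (5, 15), (5, 16), (5, 18), (5, 19), (5, 20), (5, 21), (5, 23), (5, 24), (5, 26), (5, 27), (5, 28), (5, 29), (5, 31), (10, 0), (10, 2), (10, 3), (10, 4), (10, 5), (10, 7), (10, 8), (10, 10), (10, 11), (10, 12), (10, 13), (10, 15), (10, 16), (10, 18), (10, 19), (10, 20), (10, 21), (10, 23), (10, 24), (10, 26), (10, 27), (10, 28), (10, 29), (10, 31), (12, 2), (12, 5), (12, 10), (12, 13), (12, 18), (12, 21), (12, 26), (12, 29)]
Unfold 5 (reflect across h@16): 128 holes -> [(3, 2), (3, 5), (3, 10), (3, 13), (3, 18), (3, 21), (3, 26), (3, 29), (5, 0), (5, 2), (5, 3), (5, 4), (5, 5), (5, 7), (5, 8), (5, 10), (5, 11), (5, 12), (5, 13), (5, 15), (5, 16), (5, 18), (5, 19), (5, 20), (5, 21), (5, 23), (5, 24), (5, 26), (5, 27), (5, 28), (5, 29), (5, 31), (10, 0), (10, 2), (10, 3), (10, 4), (10, 5), (10, 7), (10, 8), (10, 10), (10, 11), (10, 12), (10, 13), (10, 15), (10, 16), (10, 18), (10, 19), (10, 20), (10, 21), (10, 23), (10, 24), (10, 26), (10, 27), (10, 28), (10, 29), (10, 31), (12, 2), (12, 5), (12, 10), (12, 13), (12, 18), (12, 21), (12, 26), (12, 29), (19, 2), (19, 5), (19, 10), (19, 13), (19, 18), (19, 21), (19, 26), (19, 29), (21, 0), (21, 2), (21, 3), (21, 4), (21, 5), (21, 7), (21, 8), (21, 10), (21, 11), (21, 12), (21, 13), (21, 15), (21, 16), (21, 18), (21, 19), (21, 20), (21, 21), (21, 23), (21, 24), (21, 26), (21, 27), (21, 28), (21, 29), (21, 31), (26, 0), (26, 2), (26, 3), (26, 4), (26, 5), (26, 7), (26, 8), (26, 10), (26, 11), (26, 12), (26, 13), (26, 15), (26, 16), (26, 18), (26, 19), (26, 20), (26, 21), (26, 23), (26, 24), (26, 26), (26, 27), (26, 28), (26, 29), (26, 31), (28, 2), (28, 5), (28, 10), (28, 13), (28, 18), (28, 21), (28, 26), (28, 29)]
Holes: [(3, 2), (3, 5), (3, 10), (3, 13), (3, 18), (3, 21), (3, 26), (3, 29), (5, 0), (5, 2), (5, 3), (5, 4), (5, 5), (5, 7), (5, 8), (5, 10), (5, 11), (5, 12), (5, 13), (5, 15), (5, 16), (5, 18), (5, 19), (5, 20), (5, 21), (5, 23), (5, 24), (5, 26), (5, 27), (5, 28), (5, 29), (5, 31), (10, 0), (10, 2), (10, 3), (10, 4), (10, 5), (10, 7), (10, 8), (10, 10), (10, 11), (10, 12), (10, 13), (10, 15), (10, 16), (10, 18), (10, 19), (10, 20), (10, 21), (10, 23), (10, 24), (10, 26), (10, 27), (10, 28), (10, 29), (10, 31), (12, 2), (12, 5), (12, 10), (12, 13), (12, 18), (12, 21), (12, 26), (12, 29), (19, 2), (19, 5), (19, 10), (19, 13), (19, 18), (19, 21), (19, 26), (19, 29), (21, 0), (21, 2), (21, 3), (21, 4), (21, 5), (21, 7), (21, 8), (21, 10), (21, 11), (21, 12), (21, 13), (21, 15), (21, 16), (21, 18), (21, 19), (21, 20), (21, 21), (21, 23), (21, 24), (21, 26), (21, 27), (21, 28), (21, 29), (21, 31), (26, 0), (26, 2), (26, 3), (26, 4), (26, 5), (26, 7), (26, 8), (26, 10), (26, 11), (26, 12), (26, 13), (26, 15), (26, 16), (26, 18), (26, 19), (26, 20), (26, 21), (26, 23), (26, 24), (26, 26), (26, 27), (26, 28), (26, 29), (26, 31), (28, 2), (28, 5), (28, 10), (28, 13), (28, 18), (28, 21), (28, 26), (28, 29)]

Answer: yes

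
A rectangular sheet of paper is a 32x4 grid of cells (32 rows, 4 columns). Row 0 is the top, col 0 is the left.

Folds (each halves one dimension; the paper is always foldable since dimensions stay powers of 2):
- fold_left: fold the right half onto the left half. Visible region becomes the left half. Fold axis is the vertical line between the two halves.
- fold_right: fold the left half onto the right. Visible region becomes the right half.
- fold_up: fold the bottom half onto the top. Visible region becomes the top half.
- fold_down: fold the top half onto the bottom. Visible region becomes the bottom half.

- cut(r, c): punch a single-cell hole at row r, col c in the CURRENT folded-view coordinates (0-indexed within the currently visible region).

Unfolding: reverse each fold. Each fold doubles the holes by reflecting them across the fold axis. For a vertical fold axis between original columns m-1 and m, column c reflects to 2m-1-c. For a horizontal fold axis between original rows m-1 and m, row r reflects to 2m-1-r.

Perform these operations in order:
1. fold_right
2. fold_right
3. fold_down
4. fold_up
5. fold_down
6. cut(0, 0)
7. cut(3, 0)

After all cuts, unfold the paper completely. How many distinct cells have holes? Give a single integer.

Op 1 fold_right: fold axis v@2; visible region now rows[0,32) x cols[2,4) = 32x2
Op 2 fold_right: fold axis v@3; visible region now rows[0,32) x cols[3,4) = 32x1
Op 3 fold_down: fold axis h@16; visible region now rows[16,32) x cols[3,4) = 16x1
Op 4 fold_up: fold axis h@24; visible region now rows[16,24) x cols[3,4) = 8x1
Op 5 fold_down: fold axis h@20; visible region now rows[20,24) x cols[3,4) = 4x1
Op 6 cut(0, 0): punch at orig (20,3); cuts so far [(20, 3)]; region rows[20,24) x cols[3,4) = 4x1
Op 7 cut(3, 0): punch at orig (23,3); cuts so far [(20, 3), (23, 3)]; region rows[20,24) x cols[3,4) = 4x1
Unfold 1 (reflect across h@20): 4 holes -> [(16, 3), (19, 3), (20, 3), (23, 3)]
Unfold 2 (reflect across h@24): 8 holes -> [(16, 3), (19, 3), (20, 3), (23, 3), (24, 3), (27, 3), (28, 3), (31, 3)]
Unfold 3 (reflect across h@16): 16 holes -> [(0, 3), (3, 3), (4, 3), (7, 3), (8, 3), (11, 3), (12, 3), (15, 3), (16, 3), (19, 3), (20, 3), (23, 3), (24, 3), (27, 3), (28, 3), (31, 3)]
Unfold 4 (reflect across v@3): 32 holes -> [(0, 2), (0, 3), (3, 2), (3, 3), (4, 2), (4, 3), (7, 2), (7, 3), (8, 2), (8, 3), (11, 2), (11, 3), (12, 2), (12, 3), (15, 2), (15, 3), (16, 2), (16, 3), (19, 2), (19, 3), (20, 2), (20, 3), (23, 2), (23, 3), (24, 2), (24, 3), (27, 2), (27, 3), (28, 2), (28, 3), (31, 2), (31, 3)]
Unfold 5 (reflect across v@2): 64 holes -> [(0, 0), (0, 1), (0, 2), (0, 3), (3, 0), (3, 1), (3, 2), (3, 3), (4, 0), (4, 1), (4, 2), (4, 3), (7, 0), (7, 1), (7, 2), (7, 3), (8, 0), (8, 1), (8, 2), (8, 3), (11, 0), (11, 1), (11, 2), (11, 3), (12, 0), (12, 1), (12, 2), (12, 3), (15, 0), (15, 1), (15, 2), (15, 3), (16, 0), (16, 1), (16, 2), (16, 3), (19, 0), (19, 1), (19, 2), (19, 3), (20, 0), (20, 1), (20, 2), (20, 3), (23, 0), (23, 1), (23, 2), (23, 3), (24, 0), (24, 1), (24, 2), (24, 3), (27, 0), (27, 1), (27, 2), (27, 3), (28, 0), (28, 1), (28, 2), (28, 3), (31, 0), (31, 1), (31, 2), (31, 3)]

Answer: 64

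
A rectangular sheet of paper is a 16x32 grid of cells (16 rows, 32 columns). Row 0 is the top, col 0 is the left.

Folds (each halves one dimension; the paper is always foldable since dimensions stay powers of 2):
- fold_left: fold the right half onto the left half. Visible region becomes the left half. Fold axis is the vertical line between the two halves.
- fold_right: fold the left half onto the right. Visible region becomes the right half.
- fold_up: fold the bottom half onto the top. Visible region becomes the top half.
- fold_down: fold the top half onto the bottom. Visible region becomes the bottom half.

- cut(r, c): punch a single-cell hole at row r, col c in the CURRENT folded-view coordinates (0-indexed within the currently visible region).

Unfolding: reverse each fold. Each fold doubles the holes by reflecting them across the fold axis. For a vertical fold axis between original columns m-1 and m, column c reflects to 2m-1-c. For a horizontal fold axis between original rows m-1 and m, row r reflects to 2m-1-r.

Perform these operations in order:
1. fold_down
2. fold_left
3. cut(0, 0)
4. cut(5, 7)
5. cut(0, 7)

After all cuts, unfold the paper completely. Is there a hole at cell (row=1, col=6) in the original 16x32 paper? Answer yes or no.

Answer: no

Derivation:
Op 1 fold_down: fold axis h@8; visible region now rows[8,16) x cols[0,32) = 8x32
Op 2 fold_left: fold axis v@16; visible region now rows[8,16) x cols[0,16) = 8x16
Op 3 cut(0, 0): punch at orig (8,0); cuts so far [(8, 0)]; region rows[8,16) x cols[0,16) = 8x16
Op 4 cut(5, 7): punch at orig (13,7); cuts so far [(8, 0), (13, 7)]; region rows[8,16) x cols[0,16) = 8x16
Op 5 cut(0, 7): punch at orig (8,7); cuts so far [(8, 0), (8, 7), (13, 7)]; region rows[8,16) x cols[0,16) = 8x16
Unfold 1 (reflect across v@16): 6 holes -> [(8, 0), (8, 7), (8, 24), (8, 31), (13, 7), (13, 24)]
Unfold 2 (reflect across h@8): 12 holes -> [(2, 7), (2, 24), (7, 0), (7, 7), (7, 24), (7, 31), (8, 0), (8, 7), (8, 24), (8, 31), (13, 7), (13, 24)]
Holes: [(2, 7), (2, 24), (7, 0), (7, 7), (7, 24), (7, 31), (8, 0), (8, 7), (8, 24), (8, 31), (13, 7), (13, 24)]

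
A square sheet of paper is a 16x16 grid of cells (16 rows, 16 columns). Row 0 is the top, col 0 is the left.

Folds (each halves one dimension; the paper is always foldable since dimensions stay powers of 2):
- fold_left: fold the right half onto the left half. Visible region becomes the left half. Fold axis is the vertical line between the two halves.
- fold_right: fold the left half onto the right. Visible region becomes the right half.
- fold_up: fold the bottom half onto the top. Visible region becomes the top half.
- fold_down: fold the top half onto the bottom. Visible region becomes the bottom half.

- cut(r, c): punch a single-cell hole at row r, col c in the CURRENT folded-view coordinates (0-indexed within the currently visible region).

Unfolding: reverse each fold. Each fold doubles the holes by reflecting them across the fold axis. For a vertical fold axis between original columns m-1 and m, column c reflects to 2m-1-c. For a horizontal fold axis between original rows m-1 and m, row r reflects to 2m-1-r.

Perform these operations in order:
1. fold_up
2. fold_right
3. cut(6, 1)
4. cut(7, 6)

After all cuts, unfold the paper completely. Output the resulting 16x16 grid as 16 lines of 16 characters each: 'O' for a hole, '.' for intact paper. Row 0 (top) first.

Op 1 fold_up: fold axis h@8; visible region now rows[0,8) x cols[0,16) = 8x16
Op 2 fold_right: fold axis v@8; visible region now rows[0,8) x cols[8,16) = 8x8
Op 3 cut(6, 1): punch at orig (6,9); cuts so far [(6, 9)]; region rows[0,8) x cols[8,16) = 8x8
Op 4 cut(7, 6): punch at orig (7,14); cuts so far [(6, 9), (7, 14)]; region rows[0,8) x cols[8,16) = 8x8
Unfold 1 (reflect across v@8): 4 holes -> [(6, 6), (6, 9), (7, 1), (7, 14)]
Unfold 2 (reflect across h@8): 8 holes -> [(6, 6), (6, 9), (7, 1), (7, 14), (8, 1), (8, 14), (9, 6), (9, 9)]

Answer: ................
................
................
................
................
................
......O..O......
.O............O.
.O............O.
......O..O......
................
................
................
................
................
................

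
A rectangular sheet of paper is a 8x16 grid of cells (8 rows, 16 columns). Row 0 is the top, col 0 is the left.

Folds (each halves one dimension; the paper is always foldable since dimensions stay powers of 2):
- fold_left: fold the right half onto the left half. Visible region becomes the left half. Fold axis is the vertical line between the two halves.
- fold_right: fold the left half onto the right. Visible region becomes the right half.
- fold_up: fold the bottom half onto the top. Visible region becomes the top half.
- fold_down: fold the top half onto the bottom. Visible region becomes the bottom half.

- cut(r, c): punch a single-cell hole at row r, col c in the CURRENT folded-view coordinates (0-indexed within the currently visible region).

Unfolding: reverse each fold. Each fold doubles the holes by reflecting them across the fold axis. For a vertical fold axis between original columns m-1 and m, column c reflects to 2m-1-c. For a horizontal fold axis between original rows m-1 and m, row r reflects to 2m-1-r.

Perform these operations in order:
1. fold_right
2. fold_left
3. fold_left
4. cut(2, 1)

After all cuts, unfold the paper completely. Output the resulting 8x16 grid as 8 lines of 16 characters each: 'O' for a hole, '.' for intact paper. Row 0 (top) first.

Op 1 fold_right: fold axis v@8; visible region now rows[0,8) x cols[8,16) = 8x8
Op 2 fold_left: fold axis v@12; visible region now rows[0,8) x cols[8,12) = 8x4
Op 3 fold_left: fold axis v@10; visible region now rows[0,8) x cols[8,10) = 8x2
Op 4 cut(2, 1): punch at orig (2,9); cuts so far [(2, 9)]; region rows[0,8) x cols[8,10) = 8x2
Unfold 1 (reflect across v@10): 2 holes -> [(2, 9), (2, 10)]
Unfold 2 (reflect across v@12): 4 holes -> [(2, 9), (2, 10), (2, 13), (2, 14)]
Unfold 3 (reflect across v@8): 8 holes -> [(2, 1), (2, 2), (2, 5), (2, 6), (2, 9), (2, 10), (2, 13), (2, 14)]

Answer: ................
................
.OO..OO..OO..OO.
................
................
................
................
................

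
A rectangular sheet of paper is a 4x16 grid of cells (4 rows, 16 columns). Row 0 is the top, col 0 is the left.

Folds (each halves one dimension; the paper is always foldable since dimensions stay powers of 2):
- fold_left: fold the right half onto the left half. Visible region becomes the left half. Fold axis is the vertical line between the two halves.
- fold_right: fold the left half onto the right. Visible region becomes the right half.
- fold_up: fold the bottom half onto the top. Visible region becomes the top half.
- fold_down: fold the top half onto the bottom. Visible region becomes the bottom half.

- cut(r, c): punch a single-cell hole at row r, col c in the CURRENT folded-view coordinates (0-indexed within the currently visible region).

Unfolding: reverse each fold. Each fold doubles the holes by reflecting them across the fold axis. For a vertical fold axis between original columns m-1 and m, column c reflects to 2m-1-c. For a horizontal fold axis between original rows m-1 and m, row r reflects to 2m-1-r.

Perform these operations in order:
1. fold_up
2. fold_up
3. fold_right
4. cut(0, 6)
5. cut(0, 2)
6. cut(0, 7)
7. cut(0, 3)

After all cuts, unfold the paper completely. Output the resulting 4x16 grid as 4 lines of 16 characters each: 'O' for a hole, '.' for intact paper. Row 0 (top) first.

Answer: OO..OO....OO..OO
OO..OO....OO..OO
OO..OO....OO..OO
OO..OO....OO..OO

Derivation:
Op 1 fold_up: fold axis h@2; visible region now rows[0,2) x cols[0,16) = 2x16
Op 2 fold_up: fold axis h@1; visible region now rows[0,1) x cols[0,16) = 1x16
Op 3 fold_right: fold axis v@8; visible region now rows[0,1) x cols[8,16) = 1x8
Op 4 cut(0, 6): punch at orig (0,14); cuts so far [(0, 14)]; region rows[0,1) x cols[8,16) = 1x8
Op 5 cut(0, 2): punch at orig (0,10); cuts so far [(0, 10), (0, 14)]; region rows[0,1) x cols[8,16) = 1x8
Op 6 cut(0, 7): punch at orig (0,15); cuts so far [(0, 10), (0, 14), (0, 15)]; region rows[0,1) x cols[8,16) = 1x8
Op 7 cut(0, 3): punch at orig (0,11); cuts so far [(0, 10), (0, 11), (0, 14), (0, 15)]; region rows[0,1) x cols[8,16) = 1x8
Unfold 1 (reflect across v@8): 8 holes -> [(0, 0), (0, 1), (0, 4), (0, 5), (0, 10), (0, 11), (0, 14), (0, 15)]
Unfold 2 (reflect across h@1): 16 holes -> [(0, 0), (0, 1), (0, 4), (0, 5), (0, 10), (0, 11), (0, 14), (0, 15), (1, 0), (1, 1), (1, 4), (1, 5), (1, 10), (1, 11), (1, 14), (1, 15)]
Unfold 3 (reflect across h@2): 32 holes -> [(0, 0), (0, 1), (0, 4), (0, 5), (0, 10), (0, 11), (0, 14), (0, 15), (1, 0), (1, 1), (1, 4), (1, 5), (1, 10), (1, 11), (1, 14), (1, 15), (2, 0), (2, 1), (2, 4), (2, 5), (2, 10), (2, 11), (2, 14), (2, 15), (3, 0), (3, 1), (3, 4), (3, 5), (3, 10), (3, 11), (3, 14), (3, 15)]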